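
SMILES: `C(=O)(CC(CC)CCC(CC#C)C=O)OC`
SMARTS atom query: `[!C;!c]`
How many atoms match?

3

The query [!C;!c] means: neither aliphatic nor aromatic carbon — same as [!#6].
Check the 16 heavy atoms by environment: 13× C → no; 3× O → match.
That gives 3 matching atoms.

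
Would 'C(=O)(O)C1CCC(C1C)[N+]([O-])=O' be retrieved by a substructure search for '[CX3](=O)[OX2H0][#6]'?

No

The pattern [CX3](=O)[OX2H0][#6] describes a carbonyl carbon bonded to an oxygen that is itself bonded to carbon (no H on that O) — an ester.
The closest candidate here is a carboxylic acid group (-C(=O)OH), but the singly-bonded O carries H (OX2H1, not H0). No other fragment satisfies the full query, so there is no match.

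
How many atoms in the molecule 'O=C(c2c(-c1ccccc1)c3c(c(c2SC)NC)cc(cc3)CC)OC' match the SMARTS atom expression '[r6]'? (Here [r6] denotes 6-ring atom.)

The query [r6] means: r6 matches atoms in a six-membered ring.
Check the 26 heavy atoms by environment: 16× c (aromatic, in 6-ring) → match; 6× C (acyclic) → no; 2× O (acyclic) → no; 1× S (acyclic) → no; 1× N (acyclic) → no.
That gives 16 matching atoms.

16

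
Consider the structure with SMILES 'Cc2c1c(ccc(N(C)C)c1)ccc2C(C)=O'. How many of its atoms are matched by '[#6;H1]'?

Check the 17 heavy atoms by environment: 5× c (aromatic, H0) → no; 5× c (aromatic, H1) → match; 4× C (H3) → no; 1× N (H0) → no; 1× C (H0) → no; 1× O (H0) → no.
That gives 5 matching atoms.

5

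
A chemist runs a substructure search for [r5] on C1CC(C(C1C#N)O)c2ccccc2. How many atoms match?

5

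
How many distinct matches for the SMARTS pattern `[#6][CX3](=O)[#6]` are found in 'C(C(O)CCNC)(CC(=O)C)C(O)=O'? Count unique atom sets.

[#6][CX3](=O)[#6] is the SMARTS for a ketone: a carbonyl carbon (no H) flanked by two carbons.
Exactly one fragment in the molecule meets all constraints, giving 1 match.

1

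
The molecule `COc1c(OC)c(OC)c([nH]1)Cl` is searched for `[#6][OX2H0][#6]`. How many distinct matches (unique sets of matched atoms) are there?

3

[#6][OX2H0][#6] is the SMARTS for an ether: an aliphatic oxygen bridging two carbons with no H on the oxygen.
The molecule carries 3 separate instances of a methoxy ether (-OCH3) meeting every constraint; each maps to a distinct set of atoms, giving 3 matches.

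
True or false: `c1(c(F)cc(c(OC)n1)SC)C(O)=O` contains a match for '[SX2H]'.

False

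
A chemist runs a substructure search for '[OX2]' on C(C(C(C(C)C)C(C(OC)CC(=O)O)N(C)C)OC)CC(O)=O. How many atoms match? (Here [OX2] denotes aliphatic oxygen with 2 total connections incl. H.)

4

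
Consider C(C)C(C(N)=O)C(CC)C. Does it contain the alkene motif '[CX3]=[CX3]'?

No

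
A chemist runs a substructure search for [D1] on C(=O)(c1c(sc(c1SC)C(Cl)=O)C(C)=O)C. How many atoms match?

7

The query [D1] means: atom with exactly one heavy-atom neighbour (degree 1).
Check the 16 heavy atoms by environment: 1× s (aromatic, D2) → no; 4× c (aromatic, D3) → no; 3× C (D3) → no; 3× O (D1) → match; 3× C (D1) → match; 1× Cl (D1) → match; 1× S (D2) → no.
Summing the matching environments: 3 + 3 + 1 = 7 matching atoms.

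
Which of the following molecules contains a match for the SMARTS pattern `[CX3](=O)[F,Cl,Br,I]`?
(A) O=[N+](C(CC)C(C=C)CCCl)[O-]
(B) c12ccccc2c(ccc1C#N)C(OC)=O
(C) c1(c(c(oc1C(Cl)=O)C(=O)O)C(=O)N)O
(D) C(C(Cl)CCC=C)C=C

C

[CX3](=O)[F,Cl,Br,I] describes a carbonyl carbon bonded to a halogen (an acyl halide).
(A) has a chloro substituent but the Cl is not on a carbonyl carbon.
(B) has a methyl-ester group (-C(=O)OCH3) but the carbonyl is bonded to -O-C, not to a halogen.
(C) contains an acyl chloride (-C(=O)Cl), which satisfies every atom and bond constraint.
(D) has a chloro substituent but the Cl is not on a carbonyl carbon.
So the answer is (C).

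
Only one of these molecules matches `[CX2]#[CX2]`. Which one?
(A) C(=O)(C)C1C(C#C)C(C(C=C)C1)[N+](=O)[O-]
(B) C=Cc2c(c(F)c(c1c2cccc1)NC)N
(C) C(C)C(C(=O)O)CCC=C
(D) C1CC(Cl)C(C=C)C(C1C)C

A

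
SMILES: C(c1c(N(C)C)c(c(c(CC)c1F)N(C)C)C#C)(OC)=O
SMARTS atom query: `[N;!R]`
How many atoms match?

2

Check the 21 heavy atoms by environment: 6× c (aromatic, in 6-ring) → no; 10× C (acyclic) → no; 1× F (acyclic) → no; 2× N (acyclic) → match; 2× O (acyclic) → no.
That gives 2 matching atoms.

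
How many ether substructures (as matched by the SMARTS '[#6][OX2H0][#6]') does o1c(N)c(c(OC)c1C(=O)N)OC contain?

[#6][OX2H0][#6] is the SMARTS for an ether: an aliphatic oxygen bridging two carbons with no H on the oxygen.
The molecule carries 2 separate instances of a methoxy ether (-OCH3) meeting every constraint; each maps to a distinct set of atoms, giving 2 matches.

2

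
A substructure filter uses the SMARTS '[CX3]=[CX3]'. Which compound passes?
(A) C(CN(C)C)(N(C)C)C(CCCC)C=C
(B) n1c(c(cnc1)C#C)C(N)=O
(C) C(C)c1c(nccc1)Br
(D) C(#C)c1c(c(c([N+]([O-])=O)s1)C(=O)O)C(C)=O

[CX3]=[CX3] describes a non-aromatic C=C double bond between two sp2 carbons (an alkene).
(A) contains a vinyl group (-CH=CH2), which satisfies every atom and bond constraint.
(B) has an ethynyl group (-C#CH) but the C-C bond is a triple bond, not a double bond.
(C) has an ethyl group (-CH2CH3) but its C-C bond is a single bond between CX4 carbons, not CX3=CX3.
(D) has an ethynyl group (-C#CH) but the C-C bond is a triple bond, not a double bond.
So the answer is (A).

A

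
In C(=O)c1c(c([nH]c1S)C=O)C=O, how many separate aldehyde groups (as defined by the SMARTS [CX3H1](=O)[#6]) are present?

[CX3H1](=O)[#6] is the SMARTS for an aldehyde: an sp2 carbon with one H, double-bonded to O and single-bonded to carbon.
The molecule carries 3 separate instances of an aldehyde (-CHO) meeting every constraint; each maps to a distinct set of atoms, giving 3 matches.

3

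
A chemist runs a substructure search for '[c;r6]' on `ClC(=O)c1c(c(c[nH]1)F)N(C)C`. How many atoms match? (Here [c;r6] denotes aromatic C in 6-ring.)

The query [c;r6] means: aromatic carbon that belongs to a six-membered ring.
Check the 12 heavy atoms by environment: 1× n (aromatic, in 5-ring) → no; 4× c (aromatic, in 5-ring) → no; 1× N (acyclic) → no; 3× C (acyclic) → no; 1× F (acyclic) → no; 1× O (acyclic) → no; 1× Cl (acyclic) → no.
No environment satisfies the query, so 0 matching atoms.

0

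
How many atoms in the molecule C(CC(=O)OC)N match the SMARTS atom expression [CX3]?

1

The query [CX3] means: C with X3: aliphatic carbon with exactly 3 total connections.
Check the 7 heavy atoms by environment: 3× C (X4) → no; 1× C (X3) → match; 1× O (X1) → no; 1× O (X2) → no; 1× N (X3) → no.
That gives 1 matching atom.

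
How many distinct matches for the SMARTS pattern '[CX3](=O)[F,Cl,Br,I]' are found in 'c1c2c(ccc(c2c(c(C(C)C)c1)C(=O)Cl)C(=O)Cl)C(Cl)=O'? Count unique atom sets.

3

[CX3](=O)[F,Cl,Br,I] is the SMARTS for an acyl halide: a carbonyl carbon bonded to a halogen.
The molecule carries 3 separate instances of an acyl chloride (-C(=O)Cl) meeting every constraint; each maps to a distinct set of atoms, giving 3 matches.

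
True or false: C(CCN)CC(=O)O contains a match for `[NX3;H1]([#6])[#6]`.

False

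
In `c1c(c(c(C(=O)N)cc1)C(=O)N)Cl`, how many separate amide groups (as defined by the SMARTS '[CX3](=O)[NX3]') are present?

2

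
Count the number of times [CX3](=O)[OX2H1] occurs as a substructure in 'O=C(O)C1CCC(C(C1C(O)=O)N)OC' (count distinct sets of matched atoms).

[CX3](=O)[OX2H1] is the SMARTS for a carboxylic acid: an sp2 carbon double-bonded to O and single-bonded to an -OH oxygen.
The molecule carries 2 separate instances of a carboxylic acid group (-C(=O)OH) meeting every constraint; each maps to a distinct set of atoms, giving 2 matches.

2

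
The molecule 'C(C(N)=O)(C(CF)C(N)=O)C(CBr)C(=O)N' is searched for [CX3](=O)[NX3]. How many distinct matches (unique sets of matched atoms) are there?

3

[CX3](=O)[NX3] is the SMARTS for an amide: a carbonyl carbon bonded to a trivalent nitrogen.
The molecule carries 3 separate instances of a primary amide (-C(=O)NH2) meeting every constraint; each maps to a distinct set of atoms, giving 3 matches.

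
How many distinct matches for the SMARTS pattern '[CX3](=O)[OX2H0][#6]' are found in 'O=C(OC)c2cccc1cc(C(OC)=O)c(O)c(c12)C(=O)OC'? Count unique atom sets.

[CX3](=O)[OX2H0][#6] is the SMARTS for an ester: a carbonyl carbon bonded to an oxygen that is itself bonded to carbon (no H on that O).
The molecule carries 3 separate instances of a methyl-ester group (-C(=O)OCH3) meeting every constraint; each maps to a distinct set of atoms, giving 3 matches.

3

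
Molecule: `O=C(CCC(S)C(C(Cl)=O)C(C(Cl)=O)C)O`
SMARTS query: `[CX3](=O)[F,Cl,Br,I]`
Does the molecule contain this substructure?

Yes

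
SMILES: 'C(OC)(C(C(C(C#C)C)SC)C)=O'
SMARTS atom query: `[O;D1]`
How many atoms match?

1

The query [O;D1] means: aliphatic oxygen bonded to exactly one heavy atom.
Check the 13 heavy atoms by environment: 5× C (D1) → no; 4× C (D3) → no; 1× C (D2) → no; 1× O (D1) → match; 1× O (D2) → no; 1× S (D2) → no.
That gives 1 matching atom.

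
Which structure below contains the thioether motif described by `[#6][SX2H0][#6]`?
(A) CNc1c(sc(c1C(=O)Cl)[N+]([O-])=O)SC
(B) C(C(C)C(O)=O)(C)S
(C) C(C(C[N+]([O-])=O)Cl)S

A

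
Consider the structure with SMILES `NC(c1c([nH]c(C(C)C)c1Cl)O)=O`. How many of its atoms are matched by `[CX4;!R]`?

3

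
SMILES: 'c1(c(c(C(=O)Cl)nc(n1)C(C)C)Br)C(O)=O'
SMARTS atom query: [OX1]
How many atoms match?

2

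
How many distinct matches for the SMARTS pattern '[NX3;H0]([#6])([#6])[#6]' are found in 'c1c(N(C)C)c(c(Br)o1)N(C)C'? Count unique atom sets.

[NX3;H0]([#6])([#6])[#6] is the SMARTS for a tertiary amine: a trivalent nitrogen with no H, bonded to three carbons.
The molecule carries 2 separate instances of a dimethylamino group (-N(CH3)2) meeting every constraint; each maps to a distinct set of atoms, giving 2 matches.

2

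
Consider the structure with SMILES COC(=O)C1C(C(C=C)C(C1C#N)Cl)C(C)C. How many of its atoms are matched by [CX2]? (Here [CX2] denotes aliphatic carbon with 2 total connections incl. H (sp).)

1

The query [CX2] means: C with X2: aliphatic carbon with exactly 2 total connections.
Check the 17 heavy atoms by environment: 9× C (X4) → no; 3× C (X3) → no; 1× O (X1) → no; 1× O (X2) → no; 1× Cl (X1) → no; 1× C (X2) → match; 1× N (X1) → no.
That gives 1 matching atom.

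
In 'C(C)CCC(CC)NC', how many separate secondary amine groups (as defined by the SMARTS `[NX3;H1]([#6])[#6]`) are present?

[NX3;H1]([#6])[#6] is the SMARTS for a secondary amine: a trivalent nitrogen with one H, bonded to two carbons.
Exactly one fragment in the molecule meets all constraints, giving 1 match.

1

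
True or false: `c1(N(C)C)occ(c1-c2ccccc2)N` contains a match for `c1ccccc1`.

True

The pattern c1ccccc1 describes six aromatic carbons in a ring — a benzene ring.
The molecule carries a phenyl ring, whose atoms satisfy every constraint of the query, so the pattern matches.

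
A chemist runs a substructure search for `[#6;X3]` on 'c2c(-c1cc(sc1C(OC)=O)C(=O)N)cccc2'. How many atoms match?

Check the 18 heavy atoms by environment: 1× s (aromatic, X2) → no; 10× c (aromatic, X3) → match; 2× C (X3) → match; 2× O (X1) → no; 1× O (X2) → no; 1× C (X4) → no; 1× N (X3) → no.
Summing the matching environments: 10 + 2 = 12 matching atoms.

12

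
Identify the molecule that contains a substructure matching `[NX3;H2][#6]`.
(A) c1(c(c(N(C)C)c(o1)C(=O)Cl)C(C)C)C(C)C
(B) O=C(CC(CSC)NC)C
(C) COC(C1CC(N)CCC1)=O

C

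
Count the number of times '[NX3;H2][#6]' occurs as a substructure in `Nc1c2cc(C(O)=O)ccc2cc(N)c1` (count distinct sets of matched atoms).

[NX3;H2][#6] is the SMARTS for a primary amine: a trivalent nitrogen with two H attached to carbon.
The molecule carries 2 separate instances of a primary amino group (-NH2) meeting every constraint; each maps to a distinct set of atoms, giving 2 matches.

2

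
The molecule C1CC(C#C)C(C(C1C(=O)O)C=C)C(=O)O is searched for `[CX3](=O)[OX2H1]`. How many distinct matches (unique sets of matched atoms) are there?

2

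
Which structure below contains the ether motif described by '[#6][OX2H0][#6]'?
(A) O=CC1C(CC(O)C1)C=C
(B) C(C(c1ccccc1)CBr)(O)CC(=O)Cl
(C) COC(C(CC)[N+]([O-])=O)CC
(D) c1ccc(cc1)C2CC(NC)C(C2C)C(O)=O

[#6][OX2H0][#6] describes an aliphatic oxygen bridging two carbons with no H on the oxygen (an ether).
(A) has a hydroxyl group (-OH) but the oxygen has H1, not H0 bridging two carbons.
(B) has a hydroxyl group (-OH) but the oxygen has H1, not H0 bridging two carbons.
(C) contains a methoxy ether (-OCH3), which satisfies every atom and bond constraint.
(D) has a carboxylic acid group (-C(=O)OH) but the -OH oxygen has H1; the =O is OX1, not OX2.
So the answer is (C).

C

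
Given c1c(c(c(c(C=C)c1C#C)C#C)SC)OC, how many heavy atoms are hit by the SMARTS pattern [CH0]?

The query [CH0] means: aliphatic carbon with no attached hydrogen.
Check the 16 heavy atoms by environment: 1× c (aromatic, H1) → no; 5× c (aromatic, H0) → no; 1× S (H0) → no; 2× C (H3) → no; 1× O (H0) → no; 3× C (H1) → no; 1× C (H2) → no; 2× C (H0) → match.
That gives 2 matching atoms.

2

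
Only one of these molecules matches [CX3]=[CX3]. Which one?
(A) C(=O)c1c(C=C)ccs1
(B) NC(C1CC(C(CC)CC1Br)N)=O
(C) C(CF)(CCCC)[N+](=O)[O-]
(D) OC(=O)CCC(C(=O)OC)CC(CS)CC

A

[CX3]=[CX3] describes a non-aromatic C=C double bond between two sp2 carbons (an alkene).
(A) contains a vinyl group (-CH=CH2), which satisfies every atom and bond constraint.
(B) has an ethyl group (-CH2CH3) but its C-C bond is a single bond between CX4 carbons, not CX3=CX3.
(C) has an ethyl group (-CH2CH3) but its C-C bond is a single bond between CX4 carbons, not CX3=CX3.
(D) has an ethyl group (-CH2CH3) but its C-C bond is a single bond between CX4 carbons, not CX3=CX3.
So the answer is (A).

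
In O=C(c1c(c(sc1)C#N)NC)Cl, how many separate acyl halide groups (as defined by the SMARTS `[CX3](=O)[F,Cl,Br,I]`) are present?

1

[CX3](=O)[F,Cl,Br,I] is the SMARTS for an acyl halide: a carbonyl carbon bonded to a halogen.
Exactly one fragment in the molecule meets all constraints, giving 1 match.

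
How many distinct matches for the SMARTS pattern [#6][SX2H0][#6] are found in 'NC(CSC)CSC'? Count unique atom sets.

2

[#6][SX2H0][#6] is the SMARTS for a thioether: an aliphatic sulfur bridging two carbons with no H on the sulfur.
The molecule carries 2 separate instances of a methylthio ether (-SCH3) meeting every constraint; each maps to a distinct set of atoms, giving 2 matches.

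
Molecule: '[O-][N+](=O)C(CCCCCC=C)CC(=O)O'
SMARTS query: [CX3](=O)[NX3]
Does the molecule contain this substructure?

The pattern [CX3](=O)[NX3] describes a carbonyl carbon bonded to a trivalent nitrogen — an amide.
The closest candidate here is a carboxylic acid group (-C(=O)OH), but the carbonyl is bonded to O, not to an NX3 nitrogen. No other fragment satisfies the full query, so there is no match.

No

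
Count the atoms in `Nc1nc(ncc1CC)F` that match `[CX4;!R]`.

2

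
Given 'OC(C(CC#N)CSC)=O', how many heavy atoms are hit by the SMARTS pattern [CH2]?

The query [CH2] means: aliphatic carbon with exactly two hydrogens.
Check the 10 heavy atoms by environment: 2× C (H2) → match; 1× C (H1) → no; 2× C (H0) → no; 1× N (H0) → no; 1× S (H0) → no; 1× C (H3) → no; 1× O (H0) → no; 1× O (H1) → no.
That gives 2 matching atoms.

2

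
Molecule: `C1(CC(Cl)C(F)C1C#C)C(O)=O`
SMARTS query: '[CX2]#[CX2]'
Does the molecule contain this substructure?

Yes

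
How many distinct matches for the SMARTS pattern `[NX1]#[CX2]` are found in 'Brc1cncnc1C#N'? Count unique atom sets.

[NX1]#[CX2] is the SMARTS for a nitrile: a nitrogen triple-bonded to a two-connected carbon.
Exactly one fragment in the molecule meets all constraints, giving 1 match.

1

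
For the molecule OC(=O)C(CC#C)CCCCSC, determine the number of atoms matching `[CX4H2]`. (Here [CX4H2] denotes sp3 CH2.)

Check the 13 heavy atoms by environment: 5× C (H2, X4) → match; 1× C (H1, X4) → no; 1× C (H0, X2) → no; 1× C (H1, X2) → no; 1× C (H0, X3) → no; 1× O (H0, X1) → no; 1× O (H1, X2) → no; 1× S (H0, X2) → no; 1× C (H3, X4) → no.
That gives 5 matching atoms.

5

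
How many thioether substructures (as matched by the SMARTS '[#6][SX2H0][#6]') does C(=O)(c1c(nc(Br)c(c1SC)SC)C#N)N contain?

2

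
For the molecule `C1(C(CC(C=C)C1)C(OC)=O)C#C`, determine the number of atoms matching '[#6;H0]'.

2

The query [#6;H0] means: any carbon with no attached hydrogen.
Check the 13 heavy atoms by environment: 5× C (H1) → no; 3× C (H2) → no; 2× C (H0) → match; 2× O (H0) → no; 1× C (H3) → no.
That gives 2 matching atoms.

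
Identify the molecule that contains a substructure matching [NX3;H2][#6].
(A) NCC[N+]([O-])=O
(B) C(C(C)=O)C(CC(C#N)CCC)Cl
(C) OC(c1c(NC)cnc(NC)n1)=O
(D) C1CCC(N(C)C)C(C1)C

A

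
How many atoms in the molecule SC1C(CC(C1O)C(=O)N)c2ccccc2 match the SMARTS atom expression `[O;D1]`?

2

The query [O;D1] means: aliphatic oxygen bonded to exactly one heavy atom.
Check the 16 heavy atoms by environment: 5× C (D3) → no; 1× C (D2) → no; 1× S (D1) → no; 1× c (aromatic, D3) → no; 5× c (aromatic, D2) → no; 2× O (D1) → match; 1× N (D1) → no.
That gives 2 matching atoms.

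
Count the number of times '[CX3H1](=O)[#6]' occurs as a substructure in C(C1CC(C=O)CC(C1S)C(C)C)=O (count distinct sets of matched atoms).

2

[CX3H1](=O)[#6] is the SMARTS for an aldehyde: an sp2 carbon with one H, double-bonded to O and single-bonded to carbon.
The molecule carries 2 separate instances of an aldehyde (-CHO) meeting every constraint; each maps to a distinct set of atoms, giving 2 matches.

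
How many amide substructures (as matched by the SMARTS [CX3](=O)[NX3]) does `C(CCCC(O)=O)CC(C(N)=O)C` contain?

1

[CX3](=O)[NX3] is the SMARTS for an amide: a carbonyl carbon bonded to a trivalent nitrogen.
Exactly one fragment in the molecule meets all constraints, giving 1 match.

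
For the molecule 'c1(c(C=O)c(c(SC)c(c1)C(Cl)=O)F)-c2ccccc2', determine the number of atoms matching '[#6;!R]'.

3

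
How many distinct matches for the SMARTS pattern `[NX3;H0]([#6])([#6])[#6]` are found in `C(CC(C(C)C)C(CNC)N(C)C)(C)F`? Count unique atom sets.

[NX3;H0]([#6])([#6])[#6] is the SMARTS for a tertiary amine: a trivalent nitrogen with no H, bonded to three carbons.
Exactly one fragment in the molecule meets all constraints, giving 1 match.

1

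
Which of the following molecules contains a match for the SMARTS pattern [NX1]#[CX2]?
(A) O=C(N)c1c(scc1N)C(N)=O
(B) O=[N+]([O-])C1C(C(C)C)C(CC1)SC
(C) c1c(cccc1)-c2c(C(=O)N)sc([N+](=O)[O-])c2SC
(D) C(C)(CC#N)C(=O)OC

D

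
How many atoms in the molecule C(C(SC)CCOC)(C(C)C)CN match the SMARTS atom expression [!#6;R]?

The query [!#6;R] means: non-carbon atom that is part of a ring.
Check the 13 heavy atoms by environment: 10× C (acyclic) → no; 1× N (acyclic) → no; 1× S (acyclic) → no; 1× O (acyclic) → no.
No environment satisfies the query, so 0 matching atoms.

0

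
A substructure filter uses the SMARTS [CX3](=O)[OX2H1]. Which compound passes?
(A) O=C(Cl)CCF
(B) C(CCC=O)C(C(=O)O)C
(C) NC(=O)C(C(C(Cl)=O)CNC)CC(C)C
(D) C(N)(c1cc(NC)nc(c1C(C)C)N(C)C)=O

B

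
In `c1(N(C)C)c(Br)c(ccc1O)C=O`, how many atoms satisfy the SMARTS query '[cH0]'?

The query [cH0] means: aromatic carbon with no attached hydrogen (substituted or ring-fusion).
Check the 13 heavy atoms by environment: 2× c (aromatic, H1) → no; 4× c (aromatic, H0) → match; 1× N (H0) → no; 2× C (H3) → no; 1× Br (H0) → no; 1× C (H1) → no; 1× O (H0) → no; 1× O (H1) → no.
That gives 4 matching atoms.

4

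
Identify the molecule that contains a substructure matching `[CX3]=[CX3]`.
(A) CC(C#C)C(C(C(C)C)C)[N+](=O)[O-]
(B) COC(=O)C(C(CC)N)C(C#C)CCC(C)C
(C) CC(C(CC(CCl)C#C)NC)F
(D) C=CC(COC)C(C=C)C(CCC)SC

[CX3]=[CX3] describes a non-aromatic C=C double bond between two sp2 carbons (an alkene).
(A) has an ethynyl group (-C#CH) but the C-C bond is a triple bond, not a double bond.
(B) has an ethynyl group (-C#CH) but the C-C bond is a triple bond, not a double bond.
(C) has an ethynyl group (-C#CH) but the C-C bond is a triple bond, not a double bond.
(D) contains a vinyl group (-CH=CH2), which satisfies every atom and bond constraint.
So the answer is (D).

D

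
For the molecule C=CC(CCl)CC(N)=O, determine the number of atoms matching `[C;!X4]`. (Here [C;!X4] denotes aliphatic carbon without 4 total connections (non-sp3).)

The query [C;!X4] means: aliphatic carbon that does not have four total connections.
Check the 9 heavy atoms by environment: 3× C (X4) → no; 3× C (X3) → match; 1× O (X1) → no; 1× N (X3) → no; 1× Cl (X1) → no.
That gives 3 matching atoms.

3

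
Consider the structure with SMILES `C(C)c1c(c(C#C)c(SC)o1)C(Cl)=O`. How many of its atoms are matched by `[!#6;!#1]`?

4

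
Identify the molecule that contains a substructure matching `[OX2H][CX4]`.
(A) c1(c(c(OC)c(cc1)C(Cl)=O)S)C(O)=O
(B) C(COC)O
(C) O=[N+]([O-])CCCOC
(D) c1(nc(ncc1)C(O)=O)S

B

[OX2H][CX4] describes a hydroxyl oxygen bound to an sp3 (X4) carbon (an aliphatic alcohol).
(A) has a carboxylic acid group (-C(=O)OH) but the -OH is on a CX3 carbonyl carbon, not a CX4 carbon.
(B) contains a hydroxyl group (-OH), which satisfies every atom and bond constraint.
(C) has a methoxy ether (-OCH3) but the oxygen has H0 (ether), not H1.
(D) has a carboxylic acid group (-C(=O)OH) but the -OH is on a CX3 carbonyl carbon, not a CX4 carbon.
So the answer is (B).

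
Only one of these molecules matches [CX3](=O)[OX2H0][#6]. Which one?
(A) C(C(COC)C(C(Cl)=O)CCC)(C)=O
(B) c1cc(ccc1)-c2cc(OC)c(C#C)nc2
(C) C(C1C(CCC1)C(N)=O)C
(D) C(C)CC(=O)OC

D

[CX3](=O)[OX2H0][#6] describes a carbonyl carbon bonded to an oxygen that is itself bonded to carbon (no H on that O) (an ester).
(A) has a methoxy ether (-OCH3) but the ether oxygen is not adjacent to a C=O carbon.
(B) has a methoxy ether (-OCH3) but the ether oxygen is not adjacent to a C=O carbon.
(C) has a primary amide (-C(=O)NH2) but the carbonyl is bonded to N, not to an O-C linkage.
(D) contains a methyl-ester group (-C(=O)OCH3), which satisfies every atom and bond constraint.
So the answer is (D).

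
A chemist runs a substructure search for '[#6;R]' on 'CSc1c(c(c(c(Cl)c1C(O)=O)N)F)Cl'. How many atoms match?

The query [#6;R] means: carbon that is part of a ring.
Check the 15 heavy atoms by environment: 6× c (aromatic, in 6-ring) → match; 2× Cl (acyclic) → no; 1× S (acyclic) → no; 2× C (acyclic) → no; 1× F (acyclic) → no; 1× N (acyclic) → no; 2× O (acyclic) → no.
That gives 6 matching atoms.

6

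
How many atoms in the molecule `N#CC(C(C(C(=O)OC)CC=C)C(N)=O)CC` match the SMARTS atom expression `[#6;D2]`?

The query [#6;D2] means: any carbon bonded to exactly two heavy atoms.
Check the 17 heavy atoms by environment: 4× C (D2) → match; 5× C (D3) → no; 2× O (D1) → no; 2× N (D1) → no; 3× C (D1) → no; 1× O (D2) → no.
That gives 4 matching atoms.

4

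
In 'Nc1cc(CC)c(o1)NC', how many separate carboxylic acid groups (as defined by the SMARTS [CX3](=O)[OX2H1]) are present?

0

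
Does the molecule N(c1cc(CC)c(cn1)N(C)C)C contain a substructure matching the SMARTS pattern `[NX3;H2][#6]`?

No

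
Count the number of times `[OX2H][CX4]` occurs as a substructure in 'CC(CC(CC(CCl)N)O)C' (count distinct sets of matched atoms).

1

[OX2H][CX4] is the SMARTS for an aliphatic alcohol: a hydroxyl oxygen bound to an sp3 (X4) carbon.
Exactly one fragment in the molecule meets all constraints, giving 1 match.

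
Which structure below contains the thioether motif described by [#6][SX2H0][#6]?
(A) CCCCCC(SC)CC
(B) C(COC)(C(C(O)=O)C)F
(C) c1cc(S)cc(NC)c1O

A

[#6][SX2H0][#6] describes an aliphatic sulfur bridging two carbons with no H on the sulfur (a thioether).
(A) contains a methylthio ether (-SCH3), which satisfies every atom and bond constraint.
(B) has a methoxy ether (-OCH3) but the bridging atom is O, not S.
(C) has a thiol (-SH) but the sulfur has H1, not H0 bridging two carbons.
So the answer is (A).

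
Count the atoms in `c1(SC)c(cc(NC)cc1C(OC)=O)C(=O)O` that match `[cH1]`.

2

The query [cH1] means: aromatic carbon bearing exactly one hydrogen.
Check the 17 heavy atoms by environment: 2× c (aromatic, H1) → match; 4× c (aromatic, H0) → no; 2× C (H0) → no; 3× O (H0) → no; 1× O (H1) → no; 1× S (H0) → no; 3× C (H3) → no; 1× N (H1) → no.
That gives 2 matching atoms.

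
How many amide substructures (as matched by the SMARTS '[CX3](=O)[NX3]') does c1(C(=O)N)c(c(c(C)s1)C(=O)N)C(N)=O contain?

3

[CX3](=O)[NX3] is the SMARTS for an amide: a carbonyl carbon bonded to a trivalent nitrogen.
The molecule carries 3 separate instances of a primary amide (-C(=O)NH2) meeting every constraint; each maps to a distinct set of atoms, giving 3 matches.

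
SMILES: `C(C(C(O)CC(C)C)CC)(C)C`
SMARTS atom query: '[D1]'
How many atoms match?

6

The query [D1] means: atom with exactly one heavy-atom neighbour (degree 1).
Check the 12 heavy atoms by environment: 5× C (D1) → match; 2× C (D2) → no; 4× C (D3) → no; 1× O (D1) → match.
Summing the matching environments: 5 + 1 = 6 matching atoms.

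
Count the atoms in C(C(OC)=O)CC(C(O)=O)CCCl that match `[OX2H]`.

1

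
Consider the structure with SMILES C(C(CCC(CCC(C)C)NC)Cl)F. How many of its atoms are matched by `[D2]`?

Check the 14 heavy atoms by environment: 5× C (D2) → match; 3× C (D3) → no; 1× F (D1) → no; 1× N (D2) → match; 3× C (D1) → no; 1× Cl (D1) → no.
Summing the matching environments: 5 + 1 = 6 matching atoms.

6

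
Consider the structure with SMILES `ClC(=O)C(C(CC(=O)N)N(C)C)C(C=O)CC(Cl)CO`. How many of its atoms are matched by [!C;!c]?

The query [!C;!c] means: neither aliphatic nor aromatic carbon — same as [!#6].
Check the 20 heavy atoms by environment: 12× C → no; 2× Cl → match; 2× N → match; 4× O → match.
Summing the matching environments: 2 + 2 + 4 = 8 matching atoms.

8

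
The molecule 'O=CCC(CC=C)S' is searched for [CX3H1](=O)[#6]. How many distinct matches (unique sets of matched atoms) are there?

1

[CX3H1](=O)[#6] is the SMARTS for an aldehyde: an sp2 carbon with one H, double-bonded to O and single-bonded to carbon.
Exactly one fragment in the molecule meets all constraints, giving 1 match.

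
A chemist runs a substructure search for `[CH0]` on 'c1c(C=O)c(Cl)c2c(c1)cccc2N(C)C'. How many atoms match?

0

The query [CH0] means: aliphatic carbon with no attached hydrogen.
Check the 16 heavy atoms by environment: 5× c (aromatic, H0) → no; 5× c (aromatic, H1) → no; 1× C (H1) → no; 1× O (H0) → no; 1× N (H0) → no; 2× C (H3) → no; 1× Cl (H0) → no.
No environment satisfies the query, so 0 matching atoms.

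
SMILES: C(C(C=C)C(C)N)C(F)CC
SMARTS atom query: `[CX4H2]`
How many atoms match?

2

Check the 11 heavy atoms by environment: 2× C (H3, X4) → no; 2× C (H2, X4) → match; 3× C (H1, X4) → no; 1× N (H2, X3) → no; 1× F (H0, X1) → no; 1× C (H1, X3) → no; 1× C (H2, X3) → no.
That gives 2 matching atoms.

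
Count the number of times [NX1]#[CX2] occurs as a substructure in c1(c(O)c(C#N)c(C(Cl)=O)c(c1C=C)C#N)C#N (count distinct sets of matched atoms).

[NX1]#[CX2] is the SMARTS for a nitrile: a nitrogen triple-bonded to a two-connected carbon.
The molecule carries 3 separate instances of a nitrile (-C#N) meeting every constraint; each maps to a distinct set of atoms, giving 3 matches.

3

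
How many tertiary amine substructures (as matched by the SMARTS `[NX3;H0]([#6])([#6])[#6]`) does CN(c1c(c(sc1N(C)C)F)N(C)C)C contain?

3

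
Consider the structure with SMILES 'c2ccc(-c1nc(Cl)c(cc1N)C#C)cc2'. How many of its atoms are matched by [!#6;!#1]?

The query [!#6;!#1] means: not carbon and not hydrogen — any heteroatom.
Check the 16 heavy atoms by environment: 1× n (aromatic) → match; 11× c (aromatic) → no; 1× N → match; 1× Cl → match; 2× C → no.
Summing the matching environments: 1 + 1 + 1 = 3 matching atoms.

3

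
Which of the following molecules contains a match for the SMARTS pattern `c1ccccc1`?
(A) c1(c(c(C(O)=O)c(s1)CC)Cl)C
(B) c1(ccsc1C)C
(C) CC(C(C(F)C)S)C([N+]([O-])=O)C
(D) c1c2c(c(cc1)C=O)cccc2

D

c1ccccc1 describes six aromatic carbons in a ring (a benzene ring).
(A) has a methyl group (-CH3) but no six-membered all-carbon aromatic ring is present.
(B) has a methyl group (-CH3) but no six-membered all-carbon aromatic ring is present.
(C) has a methyl group (-CH3) but no six-membered all-carbon aromatic ring is present.
(D) contains the required atom environment, so the pattern matches.
So the answer is (D).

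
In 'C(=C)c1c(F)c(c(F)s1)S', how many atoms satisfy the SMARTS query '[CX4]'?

Check the 10 heavy atoms by environment: 1× s (aromatic, X2) → no; 4× c (aromatic, X3) → no; 2× C (X3) → no; 1× S (X2) → no; 2× F (X1) → no.
No environment satisfies the query, so 0 matching atoms.

0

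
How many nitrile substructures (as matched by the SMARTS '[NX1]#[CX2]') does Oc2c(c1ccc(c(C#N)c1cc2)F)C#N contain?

2

[NX1]#[CX2] is the SMARTS for a nitrile: a nitrogen triple-bonded to a two-connected carbon.
The molecule carries 2 separate instances of a nitrile (-C#N) meeting every constraint; each maps to a distinct set of atoms, giving 2 matches.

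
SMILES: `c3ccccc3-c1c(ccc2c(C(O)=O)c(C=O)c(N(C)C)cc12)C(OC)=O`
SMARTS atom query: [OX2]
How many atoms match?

The query [OX2] means: aliphatic oxygen with two total connections — ether, hydroxyl, or ester single-bond O.
Check the 28 heavy atoms by environment: 16× c (aromatic, X3) → no; 1× N (X3) → no; 3× C (X4) → no; 3× C (X3) → no; 3× O (X1) → no; 2× O (X2) → match.
That gives 2 matching atoms.

2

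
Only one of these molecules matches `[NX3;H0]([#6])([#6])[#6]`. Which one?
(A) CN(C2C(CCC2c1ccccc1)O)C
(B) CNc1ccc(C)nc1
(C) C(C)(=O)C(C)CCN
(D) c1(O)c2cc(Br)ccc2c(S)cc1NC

A

[NX3;H0]([#6])([#6])[#6] describes a trivalent nitrogen with no H, bonded to three carbons (a tertiary amine).
(A) contains a dimethylamino group (-N(CH3)2), which satisfies every atom and bond constraint.
(B) has an N-methylamino group (-NHCH3) but the nitrogen still has one H (H1), not H0.
(C) has a primary amino group (-NH2) but the nitrogen has H2, not H0 with three carbons.
(D) has an N-methylamino group (-NHCH3) but the nitrogen still has one H (H1), not H0.
So the answer is (A).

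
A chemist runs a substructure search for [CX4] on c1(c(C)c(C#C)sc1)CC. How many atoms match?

The query [CX4] means: C with X4: aliphatic carbon with exactly 4 total connections (bonds + H).
Check the 10 heavy atoms by environment: 1× s (aromatic, X2) → no; 4× c (aromatic, X3) → no; 3× C (X4) → match; 2× C (X2) → no.
That gives 3 matching atoms.

3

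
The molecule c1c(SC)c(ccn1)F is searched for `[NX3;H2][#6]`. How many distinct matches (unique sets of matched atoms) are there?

0

[NX3;H2][#6] is the SMARTS for a primary amine: a trivalent nitrogen with two H attached to carbon.
No fragment in the molecule satisfies every constraint, giving 0 matches.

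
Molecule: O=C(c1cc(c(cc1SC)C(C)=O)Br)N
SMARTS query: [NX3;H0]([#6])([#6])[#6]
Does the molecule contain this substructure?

No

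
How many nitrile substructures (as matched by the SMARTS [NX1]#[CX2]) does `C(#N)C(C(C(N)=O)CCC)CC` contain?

1

[NX1]#[CX2] is the SMARTS for a nitrile: a nitrogen triple-bonded to a two-connected carbon.
Exactly one fragment in the molecule meets all constraints, giving 1 match.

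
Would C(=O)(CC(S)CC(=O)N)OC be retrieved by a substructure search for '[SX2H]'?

Yes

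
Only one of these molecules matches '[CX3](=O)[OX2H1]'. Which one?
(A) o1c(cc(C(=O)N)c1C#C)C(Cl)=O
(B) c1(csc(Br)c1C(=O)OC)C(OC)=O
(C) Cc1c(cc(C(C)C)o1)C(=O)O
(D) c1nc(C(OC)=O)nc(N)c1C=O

C

[CX3](=O)[OX2H1] describes an sp2 carbon double-bonded to O and single-bonded to an -OH oxygen (a carboxylic acid).
(A) has an acyl chloride (-C(=O)Cl) but the carbonyl is bonded to Cl, not to an -OH oxygen.
(B) has a methyl-ester group (-C(=O)OCH3) but the singly-bonded O has no H (OX2H0, not OX2H1).
(C) contains a carboxylic acid group (-C(=O)OH), which satisfies every atom and bond constraint.
(D) has an aldehyde (-CHO) but there is no singly-bonded oxygen on the carbonyl carbon.
So the answer is (C).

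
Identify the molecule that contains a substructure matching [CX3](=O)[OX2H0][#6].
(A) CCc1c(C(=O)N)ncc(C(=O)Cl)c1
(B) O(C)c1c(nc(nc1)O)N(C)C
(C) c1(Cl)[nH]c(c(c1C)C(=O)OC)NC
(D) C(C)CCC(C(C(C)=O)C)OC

[CX3](=O)[OX2H0][#6] describes a carbonyl carbon bonded to an oxygen that is itself bonded to carbon (no H on that O) (an ester).
(A) has a primary amide (-C(=O)NH2) but the carbonyl is bonded to N, not to an O-C linkage.
(B) has a methoxy ether (-OCH3) but the ether oxygen is not adjacent to a C=O carbon.
(C) contains a methyl-ester group (-C(=O)OCH3), which satisfies every atom and bond constraint.
(D) has a methoxy ether (-OCH3) but the ether oxygen is not adjacent to a C=O carbon.
So the answer is (C).

C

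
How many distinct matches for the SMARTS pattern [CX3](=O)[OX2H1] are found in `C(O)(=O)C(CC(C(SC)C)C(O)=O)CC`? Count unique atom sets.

[CX3](=O)[OX2H1] is the SMARTS for a carboxylic acid: an sp2 carbon double-bonded to O and single-bonded to an -OH oxygen.
The molecule carries 2 separate instances of a carboxylic acid group (-C(=O)OH) meeting every constraint; each maps to a distinct set of atoms, giving 2 matches.

2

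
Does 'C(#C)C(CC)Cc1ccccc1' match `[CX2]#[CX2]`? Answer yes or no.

Yes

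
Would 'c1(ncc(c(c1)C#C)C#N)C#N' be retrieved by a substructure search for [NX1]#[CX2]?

The pattern [NX1]#[CX2] describes a nitrogen triple-bonded to a two-connected carbon — a nitrile.
The molecule carries a nitrile (-C#N), whose atoms satisfy every constraint of the query, so the pattern matches.

Yes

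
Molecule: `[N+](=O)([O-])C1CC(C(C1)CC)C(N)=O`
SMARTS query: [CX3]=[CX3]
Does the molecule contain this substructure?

No

The pattern [CX3]=[CX3] describes a non-aromatic C=C double bond between two sp2 carbons — an alkene.
The closest candidate here is an ethyl group (-CH2CH3), but its C-C bond is a single bond between CX4 carbons, not CX3=CX3. No other fragment satisfies the full query, so there is no match.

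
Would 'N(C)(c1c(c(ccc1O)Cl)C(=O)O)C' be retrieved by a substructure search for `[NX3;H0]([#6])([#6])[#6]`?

The pattern [NX3;H0]([#6])([#6])[#6] describes a trivalent nitrogen with no H, bonded to three carbons — a tertiary amine.
The molecule carries a dimethylamino group (-N(CH3)2), whose atoms satisfy every constraint of the query, so the pattern matches.

Yes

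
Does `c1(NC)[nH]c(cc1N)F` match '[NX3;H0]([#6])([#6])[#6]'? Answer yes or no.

The pattern [NX3;H0]([#6])([#6])[#6] describes a trivalent nitrogen with no H, bonded to three carbons — a tertiary amine.
The closest candidate here is an N-methylamino group (-NHCH3), but the nitrogen still has one H (H1), not H0. No other fragment satisfies the full query, so there is no match.

No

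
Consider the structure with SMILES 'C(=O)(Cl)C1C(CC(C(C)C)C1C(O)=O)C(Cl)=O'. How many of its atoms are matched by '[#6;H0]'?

Check the 17 heavy atoms by environment: 1× C (H2) → no; 5× C (H1) → no; 2× C (H3) → no; 3× C (H0) → match; 3× O (H0) → no; 1× O (H1) → no; 2× Cl (H0) → no.
That gives 3 matching atoms.

3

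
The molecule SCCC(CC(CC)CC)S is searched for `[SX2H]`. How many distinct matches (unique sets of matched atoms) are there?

2

[SX2H] is the SMARTS for a thiol: an aliphatic sulfur with two connections, one being H.
The molecule carries 2 separate instances of a thiol (-SH) meeting every constraint; each maps to a distinct set of atoms, giving 2 matches.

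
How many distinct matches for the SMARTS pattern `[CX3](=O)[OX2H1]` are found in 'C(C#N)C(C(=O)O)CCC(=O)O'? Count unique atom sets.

2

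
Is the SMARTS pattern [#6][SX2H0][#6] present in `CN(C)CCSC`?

The pattern [#6][SX2H0][#6] describes an aliphatic sulfur bridging two carbons with no H on the sulfur — a thioether.
The molecule carries a methylthio ether (-SCH3), whose atoms satisfy every constraint of the query, so the pattern matches.

Yes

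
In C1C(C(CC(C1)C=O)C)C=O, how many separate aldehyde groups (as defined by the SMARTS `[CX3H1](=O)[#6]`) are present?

2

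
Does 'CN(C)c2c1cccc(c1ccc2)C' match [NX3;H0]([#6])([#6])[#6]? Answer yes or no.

Yes

The pattern [NX3;H0]([#6])([#6])[#6] describes a trivalent nitrogen with no H, bonded to three carbons — a tertiary amine.
The molecule carries a dimethylamino group (-N(CH3)2), whose atoms satisfy every constraint of the query, so the pattern matches.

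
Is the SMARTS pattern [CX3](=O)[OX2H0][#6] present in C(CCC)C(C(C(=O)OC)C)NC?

Yes

The pattern [CX3](=O)[OX2H0][#6] describes a carbonyl carbon bonded to an oxygen that is itself bonded to carbon (no H on that O) — an ester.
The molecule carries a methyl-ester group (-C(=O)OCH3), whose atoms satisfy every constraint of the query, so the pattern matches.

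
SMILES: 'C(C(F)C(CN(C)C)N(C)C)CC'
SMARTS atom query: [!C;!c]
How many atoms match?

Check the 13 heavy atoms by environment: 10× C → no; 2× N → match; 1× F → match.
Summing the matching environments: 2 + 1 = 3 matching atoms.

3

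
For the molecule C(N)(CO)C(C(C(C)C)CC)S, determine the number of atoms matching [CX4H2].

2

Check the 12 heavy atoms by environment: 2× C (H2, X4) → match; 4× C (H1, X4) → no; 1× S (H1, X2) → no; 1× N (H2, X3) → no; 3× C (H3, X4) → no; 1× O (H1, X2) → no.
That gives 2 matching atoms.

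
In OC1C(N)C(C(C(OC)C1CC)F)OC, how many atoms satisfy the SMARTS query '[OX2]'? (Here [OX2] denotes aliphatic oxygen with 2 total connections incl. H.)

3

Check the 15 heavy atoms by environment: 10× C (X4) → no; 1× F (X1) → no; 3× O (X2) → match; 1× N (X3) → no.
That gives 3 matching atoms.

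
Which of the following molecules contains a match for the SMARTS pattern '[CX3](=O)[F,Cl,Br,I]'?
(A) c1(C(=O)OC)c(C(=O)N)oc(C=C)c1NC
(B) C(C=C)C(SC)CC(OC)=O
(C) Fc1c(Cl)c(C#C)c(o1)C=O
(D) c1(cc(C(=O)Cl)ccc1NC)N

D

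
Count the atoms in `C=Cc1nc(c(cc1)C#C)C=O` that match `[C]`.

Check the 12 heavy atoms by environment: 1× n (aromatic) → no; 5× c (aromatic) → no; 5× C → match; 1× O → no.
That gives 5 matching atoms.

5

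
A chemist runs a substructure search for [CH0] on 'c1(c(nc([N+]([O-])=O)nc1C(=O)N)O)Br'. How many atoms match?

The query [CH0] means: aliphatic carbon with no attached hydrogen.
Check the 14 heavy atoms by environment: 2× n (aromatic, H0) → no; 4× c (aromatic, H0) → no; 1× O (H1) → no; 1× C (H0) → match; 2× O (H0) → no; 1× N (H2) → no; 1× N (charge +1, H0) → no; 1× O (charge -1, H0) → no; 1× Br (H0) → no.
That gives 1 matching atom.

1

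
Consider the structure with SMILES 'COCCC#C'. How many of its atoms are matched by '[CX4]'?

3

The query [CX4] means: C with X4: aliphatic carbon with exactly 4 total connections (bonds + H).
Check the 6 heavy atoms by environment: 3× C (X4) → match; 1× O (X2) → no; 2× C (X2) → no.
That gives 3 matching atoms.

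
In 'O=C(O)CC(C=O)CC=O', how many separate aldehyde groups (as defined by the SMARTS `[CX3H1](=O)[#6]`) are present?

[CX3H1](=O)[#6] is the SMARTS for an aldehyde: an sp2 carbon with one H, double-bonded to O and single-bonded to carbon.
The molecule carries 2 separate instances of an aldehyde (-CHO) meeting every constraint; each maps to a distinct set of atoms, giving 2 matches.

2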